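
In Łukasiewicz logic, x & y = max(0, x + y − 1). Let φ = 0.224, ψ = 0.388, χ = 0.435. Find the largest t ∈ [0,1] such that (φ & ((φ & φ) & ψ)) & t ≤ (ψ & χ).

φ & φ = max(0, 0.224 + 0.224 − 1) = max(0, -0.552) = 0.000
(φ & φ) & ψ = max(0, 0.000 + 0.388 − 1) = max(0, -0.612) = 0.000
φ & ((φ & φ) & ψ) = max(0, 0.224 + 0.000 − 1) = max(0, -0.776) = 0.000
So the left factor is φ & ((φ & φ) & ψ) = 0.000.
ψ & χ = max(0, 0.388 + 0.435 − 1) = max(0, -0.177) = 0.000
So the right-hand bound is ψ & χ = 0.000.
The residuum of the Łukasiewicz t-norm gives the supremum: min(1, 1 − 0.000 + 0.000).
1 − 0.000 + 0.000 = 1.000, so t = min(1, 1.000) = 1.000.
Check: 0.000 & 1.000 = max(0, 0.000) = 0.000 ≤ 0.000.

1.000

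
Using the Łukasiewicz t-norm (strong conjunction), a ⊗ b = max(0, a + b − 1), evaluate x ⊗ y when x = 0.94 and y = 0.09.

0.03

x ⊗ y = max(0, 0.94 + 0.09 − 1) = max(0, 0.03) = 0.03
For comparison, the Gödel (minimum) t-norm min(a, b) would give 0.09.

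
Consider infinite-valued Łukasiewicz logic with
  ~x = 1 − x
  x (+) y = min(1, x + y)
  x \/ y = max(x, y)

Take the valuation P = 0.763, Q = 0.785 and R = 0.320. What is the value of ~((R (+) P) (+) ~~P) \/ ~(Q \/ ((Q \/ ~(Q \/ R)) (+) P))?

R (+) P = min(1, 0.320 + 0.763) = min(1, 1.083) = 1.000
~P = 1 − 0.763 = 0.237
~~P = 1 − 0.237 = 0.763
(R (+) P) (+) ~~P = min(1, 1.000 + 0.763) = min(1, 1.763) = 1.000
~((R (+) P) (+) ~~P) = 1 − 1.000 = 0.000
Q \/ R = max(0.785, 0.320) = 0.785
~(Q \/ R) = 1 − 0.785 = 0.215
Q \/ ~(Q \/ R) = max(0.785, 0.215) = 0.785
(Q \/ ~(Q \/ R)) (+) P = min(1, 0.785 + 0.763) = min(1, 1.548) = 1.000
Q \/ ((Q \/ ~(Q \/ R)) (+) P) = max(0.785, 1.000) = 1.000
~(Q \/ ((Q \/ ~(Q \/ R)) (+) P)) = 1 − 1.000 = 0.000
~((R (+) P) (+) ~~P) \/ ~(Q \/ ((Q \/ ~(Q \/ R)) (+) P)) = max(0.000, 0.000) = 0.000

0.000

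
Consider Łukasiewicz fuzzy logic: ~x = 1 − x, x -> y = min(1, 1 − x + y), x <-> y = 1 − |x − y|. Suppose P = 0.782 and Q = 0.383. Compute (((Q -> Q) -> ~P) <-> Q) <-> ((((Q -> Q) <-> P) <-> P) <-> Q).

Q -> Q = min(1, 1 − 0.383 + 0.383) = min(1, 1.000) = 1.000
~P = 1 − 0.782 = 0.218
(Q -> Q) -> ~P = min(1, 1 − 1.000 + 0.218) = min(1, 0.218) = 0.218
((Q -> Q) -> ~P) <-> Q = 1 − |0.218 − 0.383| = 1 − 0.165 = 0.835
(Q -> Q) <-> P = 1 − |1.000 − 0.782| = 1 − 0.218 = 0.782
((Q -> Q) <-> P) <-> P = 1 − |0.782 − 0.782| = 1 − 0.000 = 1.000
(((Q -> Q) <-> P) <-> P) <-> Q = 1 − |1.000 − 0.383| = 1 − 0.617 = 0.383
(((Q -> Q) -> ~P) <-> Q) <-> ((((Q -> Q) <-> P) <-> P) <-> Q) = 1 − |0.835 − 0.383| = 1 − 0.452 = 0.548

0.548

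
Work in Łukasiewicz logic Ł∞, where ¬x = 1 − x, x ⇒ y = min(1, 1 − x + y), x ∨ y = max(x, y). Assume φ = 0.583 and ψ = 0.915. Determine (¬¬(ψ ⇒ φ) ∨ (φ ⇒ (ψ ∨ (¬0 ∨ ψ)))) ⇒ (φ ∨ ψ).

ψ ⇒ φ = min(1, 1 − 0.915 + 0.583) = min(1, 0.668) = 0.668
¬(ψ ⇒ φ) = 1 − 0.668 = 0.332
¬¬(ψ ⇒ φ) = 1 − 0.332 = 0.668
¬0 = 1 − 0.000 = 1.000
¬0 ∨ ψ = max(1.000, 0.915) = 1.000
ψ ∨ (¬0 ∨ ψ) = max(0.915, 1.000) = 1.000
φ ⇒ (ψ ∨ (¬0 ∨ ψ)) = min(1, 1 − 0.583 + 1.000) = min(1, 1.417) = 1.000
¬¬(ψ ⇒ φ) ∨ (φ ⇒ (ψ ∨ (¬0 ∨ ψ))) = max(0.668, 1.000) = 1.000
φ ∨ ψ = max(0.583, 0.915) = 0.915
(¬¬(ψ ⇒ φ) ∨ (φ ⇒ (ψ ∨ (¬0 ∨ ψ)))) ⇒ (φ ∨ ψ) = min(1, 1 − 1.000 + 0.915) = min(1, 0.915) = 0.915

0.915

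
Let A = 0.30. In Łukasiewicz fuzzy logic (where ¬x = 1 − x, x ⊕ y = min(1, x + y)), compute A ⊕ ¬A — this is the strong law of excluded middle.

1.00

¬A = 1 − 0.30 = 0.70
A ⊕ ¬A = min(1, 0.30 + 0.70) = min(1, 1.00) = 1.00
(As expected: always 1 in Ł∞ since a ⊕ (1−a) = 1.)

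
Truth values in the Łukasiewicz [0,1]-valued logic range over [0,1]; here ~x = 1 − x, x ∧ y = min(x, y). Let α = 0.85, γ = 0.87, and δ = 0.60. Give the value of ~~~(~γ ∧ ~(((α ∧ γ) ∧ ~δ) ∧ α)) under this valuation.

0.87

~γ = 1 − 0.87 = 0.13
α ∧ γ = min(0.85, 0.87) = 0.85
~δ = 1 − 0.60 = 0.40
(α ∧ γ) ∧ ~δ = min(0.85, 0.40) = 0.40
((α ∧ γ) ∧ ~δ) ∧ α = min(0.40, 0.85) = 0.40
~(((α ∧ γ) ∧ ~δ) ∧ α) = 1 − 0.40 = 0.60
~γ ∧ ~(((α ∧ γ) ∧ ~δ) ∧ α) = min(0.13, 0.60) = 0.13
~(~γ ∧ ~(((α ∧ γ) ∧ ~δ) ∧ α)) = 1 − 0.13 = 0.87
~~(~γ ∧ ~(((α ∧ γ) ∧ ~δ) ∧ α)) = 1 − 0.87 = 0.13
~~~(~γ ∧ ~(((α ∧ γ) ∧ ~δ) ∧ α)) = 1 − 0.13 = 0.87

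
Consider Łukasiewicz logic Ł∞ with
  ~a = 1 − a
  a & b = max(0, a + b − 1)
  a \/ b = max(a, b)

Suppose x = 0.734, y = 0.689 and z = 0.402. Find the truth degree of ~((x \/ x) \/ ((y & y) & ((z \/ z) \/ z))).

0.266

x \/ x = max(0.734, 0.734) = 0.734
y & y = max(0, 0.689 + 0.689 − 1) = max(0, 0.378) = 0.378
z \/ z = max(0.402, 0.402) = 0.402
(z \/ z) \/ z = max(0.402, 0.402) = 0.402
(y & y) & ((z \/ z) \/ z) = max(0, 0.378 + 0.402 − 1) = max(0, -0.220) = 0.000
(x \/ x) \/ ((y & y) & ((z \/ z) \/ z)) = max(0.734, 0.000) = 0.734
~((x \/ x) \/ ((y & y) & ((z \/ z) \/ z))) = 1 − 0.734 = 0.266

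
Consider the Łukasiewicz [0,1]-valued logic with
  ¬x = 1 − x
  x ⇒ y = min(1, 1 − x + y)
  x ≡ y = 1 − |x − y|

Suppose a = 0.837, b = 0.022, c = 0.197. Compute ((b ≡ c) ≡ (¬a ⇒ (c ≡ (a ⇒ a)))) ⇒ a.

1.000

b ≡ c = 1 − |0.022 − 0.197| = 1 − 0.175 = 0.825
¬a = 1 − 0.837 = 0.163
a ⇒ a = min(1, 1 − 0.837 + 0.837) = min(1, 1.000) = 1.000
c ≡ (a ⇒ a) = 1 − |0.197 − 1.000| = 1 − 0.803 = 0.197
¬a ⇒ (c ≡ (a ⇒ a)) = min(1, 1 − 0.163 + 0.197) = min(1, 1.034) = 1.000
(b ≡ c) ≡ (¬a ⇒ (c ≡ (a ⇒ a))) = 1 − |0.825 − 1.000| = 1 − 0.175 = 0.825
((b ≡ c) ≡ (¬a ⇒ (c ≡ (a ⇒ a)))) ⇒ a = min(1, 1 − 0.825 + 0.837) = min(1, 1.012) = 1.000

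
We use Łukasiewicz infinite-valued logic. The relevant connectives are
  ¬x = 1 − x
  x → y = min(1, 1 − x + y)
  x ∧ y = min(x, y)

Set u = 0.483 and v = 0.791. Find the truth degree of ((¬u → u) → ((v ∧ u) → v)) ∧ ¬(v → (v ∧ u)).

¬u = 1 − 0.483 = 0.517
¬u → u = min(1, 1 − 0.517 + 0.483) = min(1, 0.966) = 0.966
v ∧ u = min(0.791, 0.483) = 0.483
(v ∧ u) → v = min(1, 1 − 0.483 + 0.791) = min(1, 1.308) = 1.000
(¬u → u) → ((v ∧ u) → v) = min(1, 1 − 0.966 + 1.000) = min(1, 1.034) = 1.000
v → (v ∧ u) = min(1, 1 − 0.791 + 0.483) = min(1, 0.692) = 0.692
¬(v → (v ∧ u)) = 1 − 0.692 = 0.308
((¬u → u) → ((v ∧ u) → v)) ∧ ¬(v → (v ∧ u)) = min(1.000, 0.308) = 0.308

0.308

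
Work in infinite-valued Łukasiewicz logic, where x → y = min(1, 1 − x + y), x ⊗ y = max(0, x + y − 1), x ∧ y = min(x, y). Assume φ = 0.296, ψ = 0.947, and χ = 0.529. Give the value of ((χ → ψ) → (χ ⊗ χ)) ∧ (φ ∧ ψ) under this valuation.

0.058

χ → ψ = min(1, 1 − 0.529 + 0.947) = min(1, 1.418) = 1.000
χ ⊗ χ = max(0, 0.529 + 0.529 − 1) = max(0, 0.058) = 0.058
(χ → ψ) → (χ ⊗ χ) = min(1, 1 − 1.000 + 0.058) = min(1, 0.058) = 0.058
φ ∧ ψ = min(0.296, 0.947) = 0.296
((χ → ψ) → (χ ⊗ χ)) ∧ (φ ∧ ψ) = min(0.058, 0.296) = 0.058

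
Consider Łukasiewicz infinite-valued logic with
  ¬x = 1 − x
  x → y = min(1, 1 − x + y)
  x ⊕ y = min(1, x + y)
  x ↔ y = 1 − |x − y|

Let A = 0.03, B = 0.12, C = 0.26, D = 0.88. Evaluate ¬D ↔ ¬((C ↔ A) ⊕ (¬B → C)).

0.88

¬D = 1 − 0.88 = 0.12
C ↔ A = 1 − |0.26 − 0.03| = 1 − 0.23 = 0.77
¬B = 1 − 0.12 = 0.88
¬B → C = min(1, 1 − 0.88 + 0.26) = min(1, 0.38) = 0.38
(C ↔ A) ⊕ (¬B → C) = min(1, 0.77 + 0.38) = min(1, 1.15) = 1.00
¬((C ↔ A) ⊕ (¬B → C)) = 1 − 1.00 = 0.00
¬D ↔ ¬((C ↔ A) ⊕ (¬B → C)) = 1 − |0.12 − 0.00| = 1 − 0.12 = 0.88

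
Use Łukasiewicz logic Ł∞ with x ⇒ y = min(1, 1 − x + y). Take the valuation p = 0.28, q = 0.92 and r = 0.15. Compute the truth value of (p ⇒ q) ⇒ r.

p ⇒ q = min(1, 1 − 0.28 + 0.92) = min(1, 1.64) = 1.00
(p ⇒ q) ⇒ r = min(1, 1 − 1.00 + 0.15) = min(1, 0.15) = 0.15

0.15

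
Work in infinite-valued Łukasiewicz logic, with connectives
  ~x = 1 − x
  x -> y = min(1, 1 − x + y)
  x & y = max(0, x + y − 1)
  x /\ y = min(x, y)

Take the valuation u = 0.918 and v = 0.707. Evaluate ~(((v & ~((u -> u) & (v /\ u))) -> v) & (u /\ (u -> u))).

u -> u = min(1, 1 − 0.918 + 0.918) = min(1, 1.000) = 1.000
v /\ u = min(0.707, 0.918) = 0.707
(u -> u) & (v /\ u) = max(0, 1.000 + 0.707 − 1) = max(0, 0.707) = 0.707
~((u -> u) & (v /\ u)) = 1 − 0.707 = 0.293
v & ~((u -> u) & (v /\ u)) = max(0, 0.707 + 0.293 − 1) = max(0, 0.000) = 0.000
(v & ~((u -> u) & (v /\ u))) -> v = min(1, 1 − 0.000 + 0.707) = min(1, 1.707) = 1.000
u /\ (u -> u) = min(0.918, 1.000) = 0.918
((v & ~((u -> u) & (v /\ u))) -> v) & (u /\ (u -> u)) = max(0, 1.000 + 0.918 − 1) = max(0, 0.918) = 0.918
~(((v & ~((u -> u) & (v /\ u))) -> v) & (u /\ (u -> u))) = 1 − 0.918 = 0.082

0.082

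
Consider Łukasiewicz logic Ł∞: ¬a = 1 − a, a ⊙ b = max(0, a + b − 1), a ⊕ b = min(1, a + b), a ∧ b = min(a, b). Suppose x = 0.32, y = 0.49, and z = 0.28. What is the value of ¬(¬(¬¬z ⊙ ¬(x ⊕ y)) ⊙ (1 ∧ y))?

¬z = 1 − 0.28 = 0.72
¬¬z = 1 − 0.72 = 0.28
x ⊕ y = min(1, 0.32 + 0.49) = min(1, 0.81) = 0.81
¬(x ⊕ y) = 1 − 0.81 = 0.19
¬¬z ⊙ ¬(x ⊕ y) = max(0, 0.28 + 0.19 − 1) = max(0, -0.53) = 0.00
¬(¬¬z ⊙ ¬(x ⊕ y)) = 1 − 0.00 = 1.00
1 ∧ y = min(1.00, 0.49) = 0.49
¬(¬¬z ⊙ ¬(x ⊕ y)) ⊙ (1 ∧ y) = max(0, 1.00 + 0.49 − 1) = max(0, 0.49) = 0.49
¬(¬(¬¬z ⊙ ¬(x ⊕ y)) ⊙ (1 ∧ y)) = 1 − 0.49 = 0.51

0.51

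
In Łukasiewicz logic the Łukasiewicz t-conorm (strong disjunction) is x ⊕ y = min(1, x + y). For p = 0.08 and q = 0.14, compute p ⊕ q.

0.22

p ⊕ q = min(1, 0.08 + 0.14) = min(1, 0.22) = 0.22
For comparison, the Gödel t-conorm max(x, y) would give 0.14.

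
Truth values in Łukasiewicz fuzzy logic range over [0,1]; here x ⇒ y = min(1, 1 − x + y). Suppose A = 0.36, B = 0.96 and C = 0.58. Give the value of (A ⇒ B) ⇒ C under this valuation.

0.58

A ⇒ B = min(1, 1 − 0.36 + 0.96) = min(1, 1.60) = 1.00
(A ⇒ B) ⇒ C = min(1, 1 − 1.00 + 0.58) = min(1, 0.58) = 0.58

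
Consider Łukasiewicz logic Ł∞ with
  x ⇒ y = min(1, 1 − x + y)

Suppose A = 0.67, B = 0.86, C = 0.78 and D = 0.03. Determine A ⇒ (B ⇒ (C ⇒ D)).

0.72

C ⇒ D = min(1, 1 − 0.78 + 0.03) = min(1, 0.25) = 0.25
B ⇒ (C ⇒ D) = min(1, 1 − 0.86 + 0.25) = min(1, 0.39) = 0.39
A ⇒ (B ⇒ (C ⇒ D)) = min(1, 1 − 0.67 + 0.39) = min(1, 0.72) = 0.72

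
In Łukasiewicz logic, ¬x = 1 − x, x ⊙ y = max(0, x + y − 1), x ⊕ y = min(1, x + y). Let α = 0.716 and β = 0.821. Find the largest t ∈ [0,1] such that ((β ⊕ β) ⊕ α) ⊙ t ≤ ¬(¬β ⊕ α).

0.105

β ⊕ β = min(1, 0.821 + 0.821) = min(1, 1.642) = 1.000
(β ⊕ β) ⊕ α = min(1, 1.000 + 0.716) = min(1, 1.716) = 1.000
So the left factor is (β ⊕ β) ⊕ α = 1.000.
¬β = 1 − 0.821 = 0.179
¬β ⊕ α = min(1, 0.179 + 0.716) = min(1, 0.895) = 0.895
¬(¬β ⊕ α) = 1 − 0.895 = 0.105
So the right-hand bound is ¬(¬β ⊕ α) = 0.105.
The residuum of the Łukasiewicz t-norm gives the supremum: min(1, 1 − 1.000 + 0.105).
1 − 1.000 + 0.105 = 0.105, so t = min(1, 0.105) = 0.105.
Check: 1.000 ⊙ 0.105 = max(0, 0.105) = 0.105 ≤ 0.105.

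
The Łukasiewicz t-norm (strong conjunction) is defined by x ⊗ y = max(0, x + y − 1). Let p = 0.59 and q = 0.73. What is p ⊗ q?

p ⊗ q = max(0, 0.59 + 0.73 − 1) = max(0, 0.32) = 0.32
For comparison, the Gödel (minimum) t-norm min(x, y) would give 0.59.

0.32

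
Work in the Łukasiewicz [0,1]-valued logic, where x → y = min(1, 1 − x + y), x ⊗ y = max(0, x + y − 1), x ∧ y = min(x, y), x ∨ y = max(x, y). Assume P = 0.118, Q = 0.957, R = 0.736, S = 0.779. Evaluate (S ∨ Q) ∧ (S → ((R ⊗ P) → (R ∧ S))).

0.957

S ∨ Q = max(0.779, 0.957) = 0.957
R ⊗ P = max(0, 0.736 + 0.118 − 1) = max(0, -0.146) = 0.000
R ∧ S = min(0.736, 0.779) = 0.736
(R ⊗ P) → (R ∧ S) = min(1, 1 − 0.000 + 0.736) = min(1, 1.736) = 1.000
S → ((R ⊗ P) → (R ∧ S)) = min(1, 1 − 0.779 + 1.000) = min(1, 1.221) = 1.000
(S ∨ Q) ∧ (S → ((R ⊗ P) → (R ∧ S))) = min(0.957, 1.000) = 0.957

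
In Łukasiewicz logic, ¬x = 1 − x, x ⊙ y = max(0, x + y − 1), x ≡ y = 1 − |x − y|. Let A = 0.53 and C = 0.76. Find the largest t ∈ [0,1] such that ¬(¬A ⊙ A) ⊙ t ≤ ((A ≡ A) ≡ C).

0.76

¬A = 1 − 0.53 = 0.47
¬A ⊙ A = max(0, 0.47 + 0.53 − 1) = max(0, 0.00) = 0.00
¬(¬A ⊙ A) = 1 − 0.00 = 1.00
So the left factor is ¬(¬A ⊙ A) = 1.00.
A ≡ A = 1 − |0.53 − 0.53| = 1 − 0.00 = 1.00
(A ≡ A) ≡ C = 1 − |1.00 − 0.76| = 1 − 0.24 = 0.76
So the right-hand bound is (A ≡ A) ≡ C = 0.76.
The residuum of the Łukasiewicz t-norm gives the supremum: min(1, 1 − 1.00 + 0.76).
1 − 1.00 + 0.76 = 0.76, so t = min(1, 0.76) = 0.76.
Check: 1.00 ⊙ 0.76 = max(0, 0.76) = 0.76 ≤ 0.76.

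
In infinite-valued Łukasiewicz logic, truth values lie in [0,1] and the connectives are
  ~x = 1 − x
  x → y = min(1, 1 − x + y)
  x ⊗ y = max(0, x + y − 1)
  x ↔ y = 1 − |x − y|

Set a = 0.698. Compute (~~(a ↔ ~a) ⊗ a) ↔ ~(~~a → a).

~a = 1 − 0.698 = 0.302
a ↔ ~a = 1 − |0.698 − 0.302| = 1 − 0.396 = 0.604
~(a ↔ ~a) = 1 − 0.604 = 0.396
~~(a ↔ ~a) = 1 − 0.396 = 0.604
~~(a ↔ ~a) ⊗ a = max(0, 0.604 + 0.698 − 1) = max(0, 0.302) = 0.302
~~a = 1 − 0.302 = 0.698
~~a → a = min(1, 1 − 0.698 + 0.698) = min(1, 1.000) = 1.000
~(~~a → a) = 1 − 1.000 = 0.000
(~~(a ↔ ~a) ⊗ a) ↔ ~(~~a → a) = 1 − |0.302 − 0.000| = 1 − 0.302 = 0.698

0.698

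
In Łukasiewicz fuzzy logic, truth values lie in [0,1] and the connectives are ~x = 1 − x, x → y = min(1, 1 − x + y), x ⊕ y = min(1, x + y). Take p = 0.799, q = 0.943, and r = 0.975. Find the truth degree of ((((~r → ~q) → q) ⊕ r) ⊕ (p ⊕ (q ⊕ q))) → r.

0.975

~r = 1 − 0.975 = 0.025
~q = 1 − 0.943 = 0.057
~r → ~q = min(1, 1 − 0.025 + 0.057) = min(1, 1.032) = 1.000
(~r → ~q) → q = min(1, 1 − 1.000 + 0.943) = min(1, 0.943) = 0.943
((~r → ~q) → q) ⊕ r = min(1, 0.943 + 0.975) = min(1, 1.918) = 1.000
q ⊕ q = min(1, 0.943 + 0.943) = min(1, 1.886) = 1.000
p ⊕ (q ⊕ q) = min(1, 0.799 + 1.000) = min(1, 1.799) = 1.000
(((~r → ~q) → q) ⊕ r) ⊕ (p ⊕ (q ⊕ q)) = min(1, 1.000 + 1.000) = min(1, 2.000) = 1.000
((((~r → ~q) → q) ⊕ r) ⊕ (p ⊕ (q ⊕ q))) → r = min(1, 1 − 1.000 + 0.975) = min(1, 0.975) = 0.975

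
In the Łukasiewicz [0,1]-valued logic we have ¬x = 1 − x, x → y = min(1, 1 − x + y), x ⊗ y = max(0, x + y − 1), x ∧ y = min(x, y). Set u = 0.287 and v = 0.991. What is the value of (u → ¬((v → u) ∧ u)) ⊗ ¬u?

v → u = min(1, 1 − 0.991 + 0.287) = min(1, 0.296) = 0.296
(v → u) ∧ u = min(0.296, 0.287) = 0.287
¬((v → u) ∧ u) = 1 − 0.287 = 0.713
u → ¬((v → u) ∧ u) = min(1, 1 − 0.287 + 0.713) = min(1, 1.426) = 1.000
¬u = 1 − 0.287 = 0.713
(u → ¬((v → u) ∧ u)) ⊗ ¬u = max(0, 1.000 + 0.713 − 1) = max(0, 0.713) = 0.713

0.713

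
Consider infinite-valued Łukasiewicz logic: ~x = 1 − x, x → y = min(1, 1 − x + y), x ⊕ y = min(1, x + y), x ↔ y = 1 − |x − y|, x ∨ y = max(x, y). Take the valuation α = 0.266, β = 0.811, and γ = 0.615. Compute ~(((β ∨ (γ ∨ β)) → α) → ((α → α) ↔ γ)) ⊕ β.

0.811

γ ∨ β = max(0.615, 0.811) = 0.811
β ∨ (γ ∨ β) = max(0.811, 0.811) = 0.811
(β ∨ (γ ∨ β)) → α = min(1, 1 − 0.811 + 0.266) = min(1, 0.455) = 0.455
α → α = min(1, 1 − 0.266 + 0.266) = min(1, 1.000) = 1.000
(α → α) ↔ γ = 1 − |1.000 − 0.615| = 1 − 0.385 = 0.615
((β ∨ (γ ∨ β)) → α) → ((α → α) ↔ γ) = min(1, 1 − 0.455 + 0.615) = min(1, 1.160) = 1.000
~(((β ∨ (γ ∨ β)) → α) → ((α → α) ↔ γ)) = 1 − 1.000 = 0.000
~(((β ∨ (γ ∨ β)) → α) → ((α → α) ↔ γ)) ⊕ β = min(1, 0.000 + 0.811) = min(1, 0.811) = 0.811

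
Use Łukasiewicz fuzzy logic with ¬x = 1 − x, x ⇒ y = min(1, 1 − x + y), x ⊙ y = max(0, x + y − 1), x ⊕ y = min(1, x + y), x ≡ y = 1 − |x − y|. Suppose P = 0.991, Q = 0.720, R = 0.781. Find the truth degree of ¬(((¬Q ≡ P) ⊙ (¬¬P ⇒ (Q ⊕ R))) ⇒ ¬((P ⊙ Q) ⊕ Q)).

¬Q = 1 − 0.720 = 0.280
¬Q ≡ P = 1 − |0.280 − 0.991| = 1 − 0.711 = 0.289
¬P = 1 − 0.991 = 0.009
¬¬P = 1 − 0.009 = 0.991
Q ⊕ R = min(1, 0.720 + 0.781) = min(1, 1.501) = 1.000
¬¬P ⇒ (Q ⊕ R) = min(1, 1 − 0.991 + 1.000) = min(1, 1.009) = 1.000
(¬Q ≡ P) ⊙ (¬¬P ⇒ (Q ⊕ R)) = max(0, 0.289 + 1.000 − 1) = max(0, 0.289) = 0.289
P ⊙ Q = max(0, 0.991 + 0.720 − 1) = max(0, 0.711) = 0.711
(P ⊙ Q) ⊕ Q = min(1, 0.711 + 0.720) = min(1, 1.431) = 1.000
¬((P ⊙ Q) ⊕ Q) = 1 − 1.000 = 0.000
((¬Q ≡ P) ⊙ (¬¬P ⇒ (Q ⊕ R))) ⇒ ¬((P ⊙ Q) ⊕ Q) = min(1, 1 − 0.289 + 0.000) = min(1, 0.711) = 0.711
¬(((¬Q ≡ P) ⊙ (¬¬P ⇒ (Q ⊕ R))) ⇒ ¬((P ⊙ Q) ⊕ Q)) = 1 − 0.711 = 0.289

0.289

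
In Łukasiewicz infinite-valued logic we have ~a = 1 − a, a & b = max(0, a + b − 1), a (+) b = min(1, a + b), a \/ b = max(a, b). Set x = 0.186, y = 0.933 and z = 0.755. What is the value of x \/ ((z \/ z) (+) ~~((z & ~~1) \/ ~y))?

z \/ z = max(0.755, 0.755) = 0.755
~1 = 1 − 1.000 = 0.000
~~1 = 1 − 0.000 = 1.000
z & ~~1 = max(0, 0.755 + 1.000 − 1) = max(0, 0.755) = 0.755
~y = 1 − 0.933 = 0.067
(z & ~~1) \/ ~y = max(0.755, 0.067) = 0.755
~((z & ~~1) \/ ~y) = 1 − 0.755 = 0.245
~~((z & ~~1) \/ ~y) = 1 − 0.245 = 0.755
(z \/ z) (+) ~~((z & ~~1) \/ ~y) = min(1, 0.755 + 0.755) = min(1, 1.510) = 1.000
x \/ ((z \/ z) (+) ~~((z & ~~1) \/ ~y)) = max(0.186, 1.000) = 1.000

1.000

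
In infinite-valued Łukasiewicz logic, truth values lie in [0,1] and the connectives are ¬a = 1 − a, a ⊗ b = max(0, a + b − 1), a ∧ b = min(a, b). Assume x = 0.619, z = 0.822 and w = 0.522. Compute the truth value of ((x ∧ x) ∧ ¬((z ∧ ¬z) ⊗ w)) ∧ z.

0.619

x ∧ x = min(0.619, 0.619) = 0.619
¬z = 1 − 0.822 = 0.178
z ∧ ¬z = min(0.822, 0.178) = 0.178
(z ∧ ¬z) ⊗ w = max(0, 0.178 + 0.522 − 1) = max(0, -0.300) = 0.000
¬((z ∧ ¬z) ⊗ w) = 1 − 0.000 = 1.000
(x ∧ x) ∧ ¬((z ∧ ¬z) ⊗ w) = min(0.619, 1.000) = 0.619
((x ∧ x) ∧ ¬((z ∧ ¬z) ⊗ w)) ∧ z = min(0.619, 0.822) = 0.619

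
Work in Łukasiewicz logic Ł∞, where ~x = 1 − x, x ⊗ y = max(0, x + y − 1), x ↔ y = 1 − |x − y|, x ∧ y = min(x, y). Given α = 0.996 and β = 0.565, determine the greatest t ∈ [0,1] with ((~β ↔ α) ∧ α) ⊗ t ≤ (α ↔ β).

1.000

~β = 1 − 0.565 = 0.435
~β ↔ α = 1 − |0.435 − 0.996| = 1 − 0.561 = 0.439
(~β ↔ α) ∧ α = min(0.439, 0.996) = 0.439
So the left factor is (~β ↔ α) ∧ α = 0.439.
α ↔ β = 1 − |0.996 − 0.565| = 1 − 0.431 = 0.569
So the right-hand bound is α ↔ β = 0.569.
The residuum of the Łukasiewicz t-norm gives the supremum: min(1, 1 − 0.439 + 0.569).
1 − 0.439 + 0.569 = 1.130, so t = min(1, 1.130) = 1.000.
Check: 0.439 ⊗ 1.000 = max(0, 0.439) = 0.439 ≤ 0.569.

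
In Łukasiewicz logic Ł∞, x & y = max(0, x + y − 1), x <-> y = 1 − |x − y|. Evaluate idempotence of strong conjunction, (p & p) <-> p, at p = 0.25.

p & p = max(0, 0.25 + 0.25 − 1) = max(0, -0.50) = 0.00
(p & p) <-> p = 1 − |0.00 − 0.25| = 1 − 0.25 = 0.75
(The value 0.75 < 1 shows this instance is not satisfied; fails in Ł∞ since a ⊗ a = max(0, 2a−1) ≠ a in general.)

0.75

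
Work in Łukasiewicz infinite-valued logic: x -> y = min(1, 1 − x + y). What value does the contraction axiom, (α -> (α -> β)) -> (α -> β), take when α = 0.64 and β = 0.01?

α -> β = min(1, 1 − 0.64 + 0.01) = min(1, 0.37) = 0.37
α -> (α -> β) = min(1, 1 − 0.64 + 0.37) = min(1, 0.73) = 0.73
(α -> (α -> β)) -> (α -> β) = min(1, 1 − 0.73 + 0.37) = min(1, 0.64) = 0.64
(The value 0.64 < 1 shows this instance is not satisfied; fails in Ł∞ (the t-norm is not idempotent).)

0.64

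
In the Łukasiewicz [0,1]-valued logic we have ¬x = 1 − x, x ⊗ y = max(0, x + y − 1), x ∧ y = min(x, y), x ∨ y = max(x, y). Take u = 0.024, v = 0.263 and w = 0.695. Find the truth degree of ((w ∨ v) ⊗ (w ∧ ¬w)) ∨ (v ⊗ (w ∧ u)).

w ∨ v = max(0.695, 0.263) = 0.695
¬w = 1 − 0.695 = 0.305
w ∧ ¬w = min(0.695, 0.305) = 0.305
(w ∨ v) ⊗ (w ∧ ¬w) = max(0, 0.695 + 0.305 − 1) = max(0, 0.000) = 0.000
w ∧ u = min(0.695, 0.024) = 0.024
v ⊗ (w ∧ u) = max(0, 0.263 + 0.024 − 1) = max(0, -0.713) = 0.000
((w ∨ v) ⊗ (w ∧ ¬w)) ∨ (v ⊗ (w ∧ u)) = max(0.000, 0.000) = 0.000

0.000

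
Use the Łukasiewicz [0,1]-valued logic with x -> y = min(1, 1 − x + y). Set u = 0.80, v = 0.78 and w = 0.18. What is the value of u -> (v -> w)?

0.60

v -> w = min(1, 1 − 0.78 + 0.18) = min(1, 0.40) = 0.40
u -> (v -> w) = min(1, 1 − 0.80 + 0.40) = min(1, 0.60) = 0.60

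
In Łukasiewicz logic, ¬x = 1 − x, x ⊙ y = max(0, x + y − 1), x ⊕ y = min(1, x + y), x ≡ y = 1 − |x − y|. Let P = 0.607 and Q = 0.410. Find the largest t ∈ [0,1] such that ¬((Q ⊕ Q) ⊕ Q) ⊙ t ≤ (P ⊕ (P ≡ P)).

Q ⊕ Q = min(1, 0.410 + 0.410) = min(1, 0.820) = 0.820
(Q ⊕ Q) ⊕ Q = min(1, 0.820 + 0.410) = min(1, 1.230) = 1.000
¬((Q ⊕ Q) ⊕ Q) = 1 − 1.000 = 0.000
So the left factor is ¬((Q ⊕ Q) ⊕ Q) = 0.000.
P ≡ P = 1 − |0.607 − 0.607| = 1 − 0.000 = 1.000
P ⊕ (P ≡ P) = min(1, 0.607 + 1.000) = min(1, 1.607) = 1.000
So the right-hand bound is P ⊕ (P ≡ P) = 1.000.
The residuum of the Łukasiewicz t-norm gives the supremum: min(1, 1 − 0.000 + 1.000).
1 − 0.000 + 1.000 = 2.000, so t = min(1, 2.000) = 1.000.
Check: 0.000 ⊙ 1.000 = max(0, 0.000) = 0.000 ≤ 1.000.

1.000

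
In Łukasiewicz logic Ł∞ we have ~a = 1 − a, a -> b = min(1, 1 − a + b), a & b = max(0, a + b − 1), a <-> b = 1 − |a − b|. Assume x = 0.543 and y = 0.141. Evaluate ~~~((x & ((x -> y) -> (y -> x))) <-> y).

x -> y = min(1, 1 − 0.543 + 0.141) = min(1, 0.598) = 0.598
y -> x = min(1, 1 − 0.141 + 0.543) = min(1, 1.402) = 1.000
(x -> y) -> (y -> x) = min(1, 1 − 0.598 + 1.000) = min(1, 1.402) = 1.000
x & ((x -> y) -> (y -> x)) = max(0, 0.543 + 1.000 − 1) = max(0, 0.543) = 0.543
(x & ((x -> y) -> (y -> x))) <-> y = 1 − |0.543 − 0.141| = 1 − 0.402 = 0.598
~((x & ((x -> y) -> (y -> x))) <-> y) = 1 − 0.598 = 0.402
~~((x & ((x -> y) -> (y -> x))) <-> y) = 1 − 0.402 = 0.598
~~~((x & ((x -> y) -> (y -> x))) <-> y) = 1 − 0.598 = 0.402

0.402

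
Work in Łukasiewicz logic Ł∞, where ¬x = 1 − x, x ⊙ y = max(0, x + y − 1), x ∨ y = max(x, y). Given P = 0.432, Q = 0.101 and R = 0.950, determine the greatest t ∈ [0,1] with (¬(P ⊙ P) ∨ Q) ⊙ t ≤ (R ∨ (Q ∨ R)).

P ⊙ P = max(0, 0.432 + 0.432 − 1) = max(0, -0.136) = 0.000
¬(P ⊙ P) = 1 − 0.000 = 1.000
¬(P ⊙ P) ∨ Q = max(1.000, 0.101) = 1.000
So the left factor is ¬(P ⊙ P) ∨ Q = 1.000.
Q ∨ R = max(0.101, 0.950) = 0.950
R ∨ (Q ∨ R) = max(0.950, 0.950) = 0.950
So the right-hand bound is R ∨ (Q ∨ R) = 0.950.
The residuum of the Łukasiewicz t-norm gives the supremum: min(1, 1 − 1.000 + 0.950).
1 − 1.000 + 0.950 = 0.950, so t = min(1, 0.950) = 0.950.
Check: 1.000 ⊙ 0.950 = max(0, 0.950) = 0.950 ≤ 0.950.

0.950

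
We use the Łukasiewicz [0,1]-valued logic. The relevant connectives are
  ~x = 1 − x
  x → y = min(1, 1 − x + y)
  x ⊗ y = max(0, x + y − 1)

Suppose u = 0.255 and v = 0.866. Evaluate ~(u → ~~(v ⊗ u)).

v ⊗ u = max(0, 0.866 + 0.255 − 1) = max(0, 0.121) = 0.121
~(v ⊗ u) = 1 − 0.121 = 0.879
~~(v ⊗ u) = 1 − 0.879 = 0.121
u → ~~(v ⊗ u) = min(1, 1 − 0.255 + 0.121) = min(1, 0.866) = 0.866
~(u → ~~(v ⊗ u)) = 1 − 0.866 = 0.134

0.134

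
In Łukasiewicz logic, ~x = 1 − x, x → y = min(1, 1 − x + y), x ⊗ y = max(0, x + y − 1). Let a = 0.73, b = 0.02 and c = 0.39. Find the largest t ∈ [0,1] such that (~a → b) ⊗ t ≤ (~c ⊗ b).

0.25

~a = 1 − 0.73 = 0.27
~a → b = min(1, 1 − 0.27 + 0.02) = min(1, 0.75) = 0.75
So the left factor is ~a → b = 0.75.
~c = 1 − 0.39 = 0.61
~c ⊗ b = max(0, 0.61 + 0.02 − 1) = max(0, -0.37) = 0.00
So the right-hand bound is ~c ⊗ b = 0.00.
The residuum of the Łukasiewicz t-norm gives the supremum: min(1, 1 − 0.75 + 0.00).
1 − 0.75 + 0.00 = 0.25, so t = min(1, 0.25) = 0.25.
Check: 0.75 ⊗ 0.25 = max(0, 0.00) = 0.00 ≤ 0.00.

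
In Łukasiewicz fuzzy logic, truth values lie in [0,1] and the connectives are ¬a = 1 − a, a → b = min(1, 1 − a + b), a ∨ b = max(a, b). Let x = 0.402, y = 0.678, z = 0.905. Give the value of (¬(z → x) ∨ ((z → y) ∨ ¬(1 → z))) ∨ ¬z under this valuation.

0.773

z → x = min(1, 1 − 0.905 + 0.402) = min(1, 0.497) = 0.497
¬(z → x) = 1 − 0.497 = 0.503
z → y = min(1, 1 − 0.905 + 0.678) = min(1, 0.773) = 0.773
1 → z = min(1, 1 − 1.000 + 0.905) = min(1, 0.905) = 0.905
¬(1 → z) = 1 − 0.905 = 0.095
(z → y) ∨ ¬(1 → z) = max(0.773, 0.095) = 0.773
¬(z → x) ∨ ((z → y) ∨ ¬(1 → z)) = max(0.503, 0.773) = 0.773
¬z = 1 − 0.905 = 0.095
(¬(z → x) ∨ ((z → y) ∨ ¬(1 → z))) ∨ ¬z = max(0.773, 0.095) = 0.773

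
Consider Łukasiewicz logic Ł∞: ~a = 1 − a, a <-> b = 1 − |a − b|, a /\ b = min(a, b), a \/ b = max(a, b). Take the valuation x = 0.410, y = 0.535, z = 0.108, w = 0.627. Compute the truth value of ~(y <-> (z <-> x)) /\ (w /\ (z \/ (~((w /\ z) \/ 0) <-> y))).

0.163

z <-> x = 1 − |0.108 − 0.410| = 1 − 0.302 = 0.698
y <-> (z <-> x) = 1 − |0.535 − 0.698| = 1 − 0.163 = 0.837
~(y <-> (z <-> x)) = 1 − 0.837 = 0.163
w /\ z = min(0.627, 0.108) = 0.108
(w /\ z) \/ 0 = max(0.108, 0.000) = 0.108
~((w /\ z) \/ 0) = 1 − 0.108 = 0.892
~((w /\ z) \/ 0) <-> y = 1 − |0.892 − 0.535| = 1 − 0.357 = 0.643
z \/ (~((w /\ z) \/ 0) <-> y) = max(0.108, 0.643) = 0.643
w /\ (z \/ (~((w /\ z) \/ 0) <-> y)) = min(0.627, 0.643) = 0.627
~(y <-> (z <-> x)) /\ (w /\ (z \/ (~((w /\ z) \/ 0) <-> y))) = min(0.163, 0.627) = 0.163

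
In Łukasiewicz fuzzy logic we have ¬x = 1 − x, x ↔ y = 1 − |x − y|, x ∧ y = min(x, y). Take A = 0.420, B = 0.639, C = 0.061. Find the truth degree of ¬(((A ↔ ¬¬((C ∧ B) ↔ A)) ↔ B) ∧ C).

0.939

C ∧ B = min(0.061, 0.639) = 0.061
(C ∧ B) ↔ A = 1 − |0.061 − 0.420| = 1 − 0.359 = 0.641
¬((C ∧ B) ↔ A) = 1 − 0.641 = 0.359
¬¬((C ∧ B) ↔ A) = 1 − 0.359 = 0.641
A ↔ ¬¬((C ∧ B) ↔ A) = 1 − |0.420 − 0.641| = 1 − 0.221 = 0.779
(A ↔ ¬¬((C ∧ B) ↔ A)) ↔ B = 1 − |0.779 − 0.639| = 1 − 0.140 = 0.860
((A ↔ ¬¬((C ∧ B) ↔ A)) ↔ B) ∧ C = min(0.860, 0.061) = 0.061
¬(((A ↔ ¬¬((C ∧ B) ↔ A)) ↔ B) ∧ C) = 1 − 0.061 = 0.939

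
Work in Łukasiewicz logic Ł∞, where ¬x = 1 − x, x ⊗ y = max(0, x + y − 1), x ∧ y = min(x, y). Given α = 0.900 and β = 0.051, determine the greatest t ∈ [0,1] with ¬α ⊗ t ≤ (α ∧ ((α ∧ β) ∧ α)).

0.951

¬α = 1 − 0.900 = 0.100
So the left factor is ¬α = 0.100.
α ∧ β = min(0.900, 0.051) = 0.051
(α ∧ β) ∧ α = min(0.051, 0.900) = 0.051
α ∧ ((α ∧ β) ∧ α) = min(0.900, 0.051) = 0.051
So the right-hand bound is α ∧ ((α ∧ β) ∧ α) = 0.051.
The residuum of the Łukasiewicz t-norm gives the supremum: min(1, 1 − 0.100 + 0.051).
1 − 0.100 + 0.051 = 0.951, so t = min(1, 0.951) = 0.951.
Check: 0.100 ⊗ 0.951 = max(0, 0.051) = 0.051 ≤ 0.051.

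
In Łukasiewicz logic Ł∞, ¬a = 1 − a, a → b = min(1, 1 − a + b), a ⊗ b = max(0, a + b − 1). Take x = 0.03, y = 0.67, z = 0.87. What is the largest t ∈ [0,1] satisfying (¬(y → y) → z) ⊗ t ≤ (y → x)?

y → y = min(1, 1 − 0.67 + 0.67) = min(1, 1.00) = 1.00
¬(y → y) = 1 − 1.00 = 0.00
¬(y → y) → z = min(1, 1 − 0.00 + 0.87) = min(1, 1.87) = 1.00
So the left factor is ¬(y → y) → z = 1.00.
y → x = min(1, 1 − 0.67 + 0.03) = min(1, 0.36) = 0.36
So the right-hand bound is y → x = 0.36.
The residuum of the Łukasiewicz t-norm gives the supremum: min(1, 1 − 1.00 + 0.36).
1 − 1.00 + 0.36 = 0.36, so t = min(1, 0.36) = 0.36.
Check: 1.00 ⊗ 0.36 = max(0, 0.36) = 0.36 ≤ 0.36.

0.36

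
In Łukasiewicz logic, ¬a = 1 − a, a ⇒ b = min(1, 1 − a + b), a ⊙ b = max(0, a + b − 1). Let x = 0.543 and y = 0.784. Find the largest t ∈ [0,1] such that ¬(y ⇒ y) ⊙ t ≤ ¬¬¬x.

1.000

y ⇒ y = min(1, 1 − 0.784 + 0.784) = min(1, 1.000) = 1.000
¬(y ⇒ y) = 1 − 1.000 = 0.000
So the left factor is ¬(y ⇒ y) = 0.000.
¬x = 1 − 0.543 = 0.457
¬¬x = 1 − 0.457 = 0.543
¬¬¬x = 1 − 0.543 = 0.457
So the right-hand bound is ¬¬¬x = 0.457.
The residuum of the Łukasiewicz t-norm gives the supremum: min(1, 1 − 0.000 + 0.457).
1 − 0.000 + 0.457 = 1.457, so t = min(1, 1.457) = 1.000.
Check: 0.000 ⊙ 1.000 = max(0, 0.000) = 0.000 ≤ 0.457.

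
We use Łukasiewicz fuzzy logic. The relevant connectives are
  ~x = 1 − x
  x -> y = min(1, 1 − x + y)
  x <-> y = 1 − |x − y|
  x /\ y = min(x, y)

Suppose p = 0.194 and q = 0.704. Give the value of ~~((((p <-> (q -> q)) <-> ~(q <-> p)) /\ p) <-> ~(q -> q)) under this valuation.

0.806

q -> q = min(1, 1 − 0.704 + 0.704) = min(1, 1.000) = 1.000
p <-> (q -> q) = 1 − |0.194 − 1.000| = 1 − 0.806 = 0.194
q <-> p = 1 − |0.704 − 0.194| = 1 − 0.510 = 0.490
~(q <-> p) = 1 − 0.490 = 0.510
(p <-> (q -> q)) <-> ~(q <-> p) = 1 − |0.194 − 0.510| = 1 − 0.316 = 0.684
((p <-> (q -> q)) <-> ~(q <-> p)) /\ p = min(0.684, 0.194) = 0.194
~(q -> q) = 1 − 1.000 = 0.000
(((p <-> (q -> q)) <-> ~(q <-> p)) /\ p) <-> ~(q -> q) = 1 − |0.194 − 0.000| = 1 − 0.194 = 0.806
~((((p <-> (q -> q)) <-> ~(q <-> p)) /\ p) <-> ~(q -> q)) = 1 − 0.806 = 0.194
~~((((p <-> (q -> q)) <-> ~(q <-> p)) /\ p) <-> ~(q -> q)) = 1 − 0.194 = 0.806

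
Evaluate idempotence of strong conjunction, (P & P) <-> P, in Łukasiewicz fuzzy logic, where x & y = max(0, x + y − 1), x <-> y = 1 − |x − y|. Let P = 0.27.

0.73

P & P = max(0, 0.27 + 0.27 − 1) = max(0, -0.46) = 0.00
(P & P) <-> P = 1 − |0.00 − 0.27| = 1 − 0.27 = 0.73
(The value 0.73 < 1 shows this instance is not satisfied; fails in Ł∞ since a ⊗ a = max(0, 2a−1) ≠ a in general.)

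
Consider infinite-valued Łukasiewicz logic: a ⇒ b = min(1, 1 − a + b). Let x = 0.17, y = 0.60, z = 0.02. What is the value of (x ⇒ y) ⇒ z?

x ⇒ y = min(1, 1 − 0.17 + 0.60) = min(1, 1.43) = 1.00
(x ⇒ y) ⇒ z = min(1, 1 − 1.00 + 0.02) = min(1, 0.02) = 0.02

0.02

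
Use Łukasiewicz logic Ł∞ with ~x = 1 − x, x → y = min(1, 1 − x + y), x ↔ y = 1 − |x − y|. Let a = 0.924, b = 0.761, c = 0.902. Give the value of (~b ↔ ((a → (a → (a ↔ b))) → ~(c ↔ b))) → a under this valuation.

~b = 1 − 0.761 = 0.239
a ↔ b = 1 − |0.924 − 0.761| = 1 − 0.163 = 0.837
a → (a ↔ b) = min(1, 1 − 0.924 + 0.837) = min(1, 0.913) = 0.913
a → (a → (a ↔ b)) = min(1, 1 − 0.924 + 0.913) = min(1, 0.989) = 0.989
c ↔ b = 1 − |0.902 − 0.761| = 1 − 0.141 = 0.859
~(c ↔ b) = 1 − 0.859 = 0.141
(a → (a → (a ↔ b))) → ~(c ↔ b) = min(1, 1 − 0.989 + 0.141) = min(1, 0.152) = 0.152
~b ↔ ((a → (a → (a ↔ b))) → ~(c ↔ b)) = 1 − |0.239 − 0.152| = 1 − 0.087 = 0.913
(~b ↔ ((a → (a → (a ↔ b))) → ~(c ↔ b))) → a = min(1, 1 − 0.913 + 0.924) = min(1, 1.011) = 1.000

1.000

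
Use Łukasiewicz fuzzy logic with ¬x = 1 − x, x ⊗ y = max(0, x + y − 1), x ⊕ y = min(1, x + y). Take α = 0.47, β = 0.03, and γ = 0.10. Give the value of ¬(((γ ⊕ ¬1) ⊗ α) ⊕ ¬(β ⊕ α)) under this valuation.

0.50

¬1 = 1 − 1.00 = 0.00
γ ⊕ ¬1 = min(1, 0.10 + 0.00) = min(1, 0.10) = 0.10
(γ ⊕ ¬1) ⊗ α = max(0, 0.10 + 0.47 − 1) = max(0, -0.43) = 0.00
β ⊕ α = min(1, 0.03 + 0.47) = min(1, 0.50) = 0.50
¬(β ⊕ α) = 1 − 0.50 = 0.50
((γ ⊕ ¬1) ⊗ α) ⊕ ¬(β ⊕ α) = min(1, 0.00 + 0.50) = min(1, 0.50) = 0.50
¬(((γ ⊕ ¬1) ⊗ α) ⊕ ¬(β ⊕ α)) = 1 − 0.50 = 0.50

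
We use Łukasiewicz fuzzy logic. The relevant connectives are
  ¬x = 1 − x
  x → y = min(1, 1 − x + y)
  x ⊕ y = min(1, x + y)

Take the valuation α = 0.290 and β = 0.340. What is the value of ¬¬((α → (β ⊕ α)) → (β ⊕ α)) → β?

0.710

β ⊕ α = min(1, 0.340 + 0.290) = min(1, 0.630) = 0.630
α → (β ⊕ α) = min(1, 1 − 0.290 + 0.630) = min(1, 1.340) = 1.000
(α → (β ⊕ α)) → (β ⊕ α) = min(1, 1 − 1.000 + 0.630) = min(1, 0.630) = 0.630
¬((α → (β ⊕ α)) → (β ⊕ α)) = 1 − 0.630 = 0.370
¬¬((α → (β ⊕ α)) → (β ⊕ α)) = 1 − 0.370 = 0.630
¬¬((α → (β ⊕ α)) → (β ⊕ α)) → β = min(1, 1 − 0.630 + 0.340) = min(1, 0.710) = 0.710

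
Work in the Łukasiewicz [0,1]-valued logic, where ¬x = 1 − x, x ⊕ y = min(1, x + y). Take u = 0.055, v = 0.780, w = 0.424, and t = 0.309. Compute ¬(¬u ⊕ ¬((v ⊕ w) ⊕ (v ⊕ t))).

0.055

¬u = 1 − 0.055 = 0.945
v ⊕ w = min(1, 0.780 + 0.424) = min(1, 1.204) = 1.000
v ⊕ t = min(1, 0.780 + 0.309) = min(1, 1.089) = 1.000
(v ⊕ w) ⊕ (v ⊕ t) = min(1, 1.000 + 1.000) = min(1, 2.000) = 1.000
¬((v ⊕ w) ⊕ (v ⊕ t)) = 1 − 1.000 = 0.000
¬u ⊕ ¬((v ⊕ w) ⊕ (v ⊕ t)) = min(1, 0.945 + 0.000) = min(1, 0.945) = 0.945
¬(¬u ⊕ ¬((v ⊕ w) ⊕ (v ⊕ t))) = 1 − 0.945 = 0.055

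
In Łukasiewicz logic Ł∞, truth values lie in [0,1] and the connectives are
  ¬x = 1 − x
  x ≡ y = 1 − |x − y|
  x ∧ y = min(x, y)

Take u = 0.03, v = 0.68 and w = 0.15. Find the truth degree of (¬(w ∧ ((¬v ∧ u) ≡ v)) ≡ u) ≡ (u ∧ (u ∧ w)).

¬v = 1 − 0.68 = 0.32
¬v ∧ u = min(0.32, 0.03) = 0.03
(¬v ∧ u) ≡ v = 1 − |0.03 − 0.68| = 1 − 0.65 = 0.35
w ∧ ((¬v ∧ u) ≡ v) = min(0.15, 0.35) = 0.15
¬(w ∧ ((¬v ∧ u) ≡ v)) = 1 − 0.15 = 0.85
¬(w ∧ ((¬v ∧ u) ≡ v)) ≡ u = 1 − |0.85 − 0.03| = 1 − 0.82 = 0.18
u ∧ w = min(0.03, 0.15) = 0.03
u ∧ (u ∧ w) = min(0.03, 0.03) = 0.03
(¬(w ∧ ((¬v ∧ u) ≡ v)) ≡ u) ≡ (u ∧ (u ∧ w)) = 1 − |0.18 − 0.03| = 1 − 0.15 = 0.85

0.85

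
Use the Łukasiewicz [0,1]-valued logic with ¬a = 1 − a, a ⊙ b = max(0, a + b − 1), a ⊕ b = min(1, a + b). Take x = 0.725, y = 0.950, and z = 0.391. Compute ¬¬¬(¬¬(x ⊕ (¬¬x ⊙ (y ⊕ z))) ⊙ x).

0.275

¬x = 1 − 0.725 = 0.275
¬¬x = 1 − 0.275 = 0.725
y ⊕ z = min(1, 0.950 + 0.391) = min(1, 1.341) = 1.000
¬¬x ⊙ (y ⊕ z) = max(0, 0.725 + 1.000 − 1) = max(0, 0.725) = 0.725
x ⊕ (¬¬x ⊙ (y ⊕ z)) = min(1, 0.725 + 0.725) = min(1, 1.450) = 1.000
¬(x ⊕ (¬¬x ⊙ (y ⊕ z))) = 1 − 1.000 = 0.000
¬¬(x ⊕ (¬¬x ⊙ (y ⊕ z))) = 1 − 0.000 = 1.000
¬¬(x ⊕ (¬¬x ⊙ (y ⊕ z))) ⊙ x = max(0, 1.000 + 0.725 − 1) = max(0, 0.725) = 0.725
¬(¬¬(x ⊕ (¬¬x ⊙ (y ⊕ z))) ⊙ x) = 1 − 0.725 = 0.275
¬¬(¬¬(x ⊕ (¬¬x ⊙ (y ⊕ z))) ⊙ x) = 1 − 0.275 = 0.725
¬¬¬(¬¬(x ⊕ (¬¬x ⊙ (y ⊕ z))) ⊙ x) = 1 − 0.725 = 0.275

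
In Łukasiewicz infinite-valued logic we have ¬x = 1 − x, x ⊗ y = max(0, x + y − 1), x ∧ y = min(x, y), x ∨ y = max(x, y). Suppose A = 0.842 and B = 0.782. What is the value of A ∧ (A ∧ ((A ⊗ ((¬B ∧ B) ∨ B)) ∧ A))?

0.624

¬B = 1 − 0.782 = 0.218
¬B ∧ B = min(0.218, 0.782) = 0.218
(¬B ∧ B) ∨ B = max(0.218, 0.782) = 0.782
A ⊗ ((¬B ∧ B) ∨ B) = max(0, 0.842 + 0.782 − 1) = max(0, 0.624) = 0.624
(A ⊗ ((¬B ∧ B) ∨ B)) ∧ A = min(0.624, 0.842) = 0.624
A ∧ ((A ⊗ ((¬B ∧ B) ∨ B)) ∧ A) = min(0.842, 0.624) = 0.624
A ∧ (A ∧ ((A ⊗ ((¬B ∧ B) ∨ B)) ∧ A)) = min(0.842, 0.624) = 0.624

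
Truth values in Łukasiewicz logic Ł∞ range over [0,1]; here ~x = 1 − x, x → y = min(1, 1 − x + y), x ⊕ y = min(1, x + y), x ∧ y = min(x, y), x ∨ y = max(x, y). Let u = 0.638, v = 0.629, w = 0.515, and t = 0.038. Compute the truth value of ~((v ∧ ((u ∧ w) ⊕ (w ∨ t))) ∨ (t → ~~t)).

u ∧ w = min(0.638, 0.515) = 0.515
w ∨ t = max(0.515, 0.038) = 0.515
(u ∧ w) ⊕ (w ∨ t) = min(1, 0.515 + 0.515) = min(1, 1.030) = 1.000
v ∧ ((u ∧ w) ⊕ (w ∨ t)) = min(0.629, 1.000) = 0.629
~t = 1 − 0.038 = 0.962
~~t = 1 − 0.962 = 0.038
t → ~~t = min(1, 1 − 0.038 + 0.038) = min(1, 1.000) = 1.000
(v ∧ ((u ∧ w) ⊕ (w ∨ t))) ∨ (t → ~~t) = max(0.629, 1.000) = 1.000
~((v ∧ ((u ∧ w) ⊕ (w ∨ t))) ∨ (t → ~~t)) = 1 − 1.000 = 0.000

0.000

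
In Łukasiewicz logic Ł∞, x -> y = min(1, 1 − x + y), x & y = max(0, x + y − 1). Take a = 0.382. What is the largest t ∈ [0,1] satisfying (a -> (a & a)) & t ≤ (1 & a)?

a & a = max(0, 0.382 + 0.382 − 1) = max(0, -0.236) = 0.000
a -> (a & a) = min(1, 1 − 0.382 + 0.000) = min(1, 0.618) = 0.618
So the left factor is a -> (a & a) = 0.618.
1 & a = max(0, 1.000 + 0.382 − 1) = max(0, 0.382) = 0.382
So the right-hand bound is 1 & a = 0.382.
The residuum of the Łukasiewicz t-norm gives the supremum: min(1, 1 − 0.618 + 0.382).
1 − 0.618 + 0.382 = 0.764, so t = min(1, 0.764) = 0.764.
Check: 0.618 & 0.764 = max(0, 0.382) = 0.382 ≤ 0.382.

0.764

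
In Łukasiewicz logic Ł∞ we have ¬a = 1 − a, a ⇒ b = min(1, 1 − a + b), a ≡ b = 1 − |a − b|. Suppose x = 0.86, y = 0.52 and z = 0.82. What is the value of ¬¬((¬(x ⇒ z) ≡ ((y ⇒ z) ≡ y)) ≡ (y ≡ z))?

0.82

x ⇒ z = min(1, 1 − 0.86 + 0.82) = min(1, 0.96) = 0.96
¬(x ⇒ z) = 1 − 0.96 = 0.04
y ⇒ z = min(1, 1 − 0.52 + 0.82) = min(1, 1.30) = 1.00
(y ⇒ z) ≡ y = 1 − |1.00 − 0.52| = 1 − 0.48 = 0.52
¬(x ⇒ z) ≡ ((y ⇒ z) ≡ y) = 1 − |0.04 − 0.52| = 1 − 0.48 = 0.52
y ≡ z = 1 − |0.52 − 0.82| = 1 − 0.30 = 0.70
(¬(x ⇒ z) ≡ ((y ⇒ z) ≡ y)) ≡ (y ≡ z) = 1 − |0.52 − 0.70| = 1 − 0.18 = 0.82
¬((¬(x ⇒ z) ≡ ((y ⇒ z) ≡ y)) ≡ (y ≡ z)) = 1 − 0.82 = 0.18
¬¬((¬(x ⇒ z) ≡ ((y ⇒ z) ≡ y)) ≡ (y ≡ z)) = 1 − 0.18 = 0.82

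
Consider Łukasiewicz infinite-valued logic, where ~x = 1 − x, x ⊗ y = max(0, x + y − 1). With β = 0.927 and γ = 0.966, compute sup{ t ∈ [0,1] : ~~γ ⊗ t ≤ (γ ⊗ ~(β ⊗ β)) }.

~γ = 1 − 0.966 = 0.034
~~γ = 1 − 0.034 = 0.966
So the left factor is ~~γ = 0.966.
β ⊗ β = max(0, 0.927 + 0.927 − 1) = max(0, 0.854) = 0.854
~(β ⊗ β) = 1 − 0.854 = 0.146
γ ⊗ ~(β ⊗ β) = max(0, 0.966 + 0.146 − 1) = max(0, 0.112) = 0.112
So the right-hand bound is γ ⊗ ~(β ⊗ β) = 0.112.
The residuum of the Łukasiewicz t-norm gives the supremum: min(1, 1 − 0.966 + 0.112).
1 − 0.966 + 0.112 = 0.146, so t = min(1, 0.146) = 0.146.
Check: 0.966 ⊗ 0.146 = max(0, 0.112) = 0.112 ≤ 0.112.

0.146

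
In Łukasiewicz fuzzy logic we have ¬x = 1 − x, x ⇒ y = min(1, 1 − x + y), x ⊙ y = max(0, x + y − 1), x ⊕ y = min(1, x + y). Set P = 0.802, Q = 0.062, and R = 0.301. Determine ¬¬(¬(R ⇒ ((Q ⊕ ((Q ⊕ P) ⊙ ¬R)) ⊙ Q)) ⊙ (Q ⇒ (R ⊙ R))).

Q ⊕ P = min(1, 0.062 + 0.802) = min(1, 0.864) = 0.864
¬R = 1 − 0.301 = 0.699
(Q ⊕ P) ⊙ ¬R = max(0, 0.864 + 0.699 − 1) = max(0, 0.563) = 0.563
Q ⊕ ((Q ⊕ P) ⊙ ¬R) = min(1, 0.062 + 0.563) = min(1, 0.625) = 0.625
(Q ⊕ ((Q ⊕ P) ⊙ ¬R)) ⊙ Q = max(0, 0.625 + 0.062 − 1) = max(0, -0.313) = 0.000
R ⇒ ((Q ⊕ ((Q ⊕ P) ⊙ ¬R)) ⊙ Q) = min(1, 1 − 0.301 + 0.000) = min(1, 0.699) = 0.699
¬(R ⇒ ((Q ⊕ ((Q ⊕ P) ⊙ ¬R)) ⊙ Q)) = 1 − 0.699 = 0.301
R ⊙ R = max(0, 0.301 + 0.301 − 1) = max(0, -0.398) = 0.000
Q ⇒ (R ⊙ R) = min(1, 1 − 0.062 + 0.000) = min(1, 0.938) = 0.938
¬(R ⇒ ((Q ⊕ ((Q ⊕ P) ⊙ ¬R)) ⊙ Q)) ⊙ (Q ⇒ (R ⊙ R)) = max(0, 0.301 + 0.938 − 1) = max(0, 0.239) = 0.239
¬(¬(R ⇒ ((Q ⊕ ((Q ⊕ P) ⊙ ¬R)) ⊙ Q)) ⊙ (Q ⇒ (R ⊙ R))) = 1 − 0.239 = 0.761
¬¬(¬(R ⇒ ((Q ⊕ ((Q ⊕ P) ⊙ ¬R)) ⊙ Q)) ⊙ (Q ⇒ (R ⊙ R))) = 1 − 0.761 = 0.239

0.239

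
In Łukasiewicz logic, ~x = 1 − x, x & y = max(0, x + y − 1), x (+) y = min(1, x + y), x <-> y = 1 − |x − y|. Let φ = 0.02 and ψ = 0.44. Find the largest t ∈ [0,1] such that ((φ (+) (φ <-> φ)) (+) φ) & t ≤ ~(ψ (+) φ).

0.54

φ <-> φ = 1 − |0.02 − 0.02| = 1 − 0.00 = 1.00
φ (+) (φ <-> φ) = min(1, 0.02 + 1.00) = min(1, 1.02) = 1.00
(φ (+) (φ <-> φ)) (+) φ = min(1, 1.00 + 0.02) = min(1, 1.02) = 1.00
So the left factor is (φ (+) (φ <-> φ)) (+) φ = 1.00.
ψ (+) φ = min(1, 0.44 + 0.02) = min(1, 0.46) = 0.46
~(ψ (+) φ) = 1 − 0.46 = 0.54
So the right-hand bound is ~(ψ (+) φ) = 0.54.
The residuum of the Łukasiewicz t-norm gives the supremum: min(1, 1 − 1.00 + 0.54).
1 − 1.00 + 0.54 = 0.54, so t = min(1, 0.54) = 0.54.
Check: 1.00 & 0.54 = max(0, 0.54) = 0.54 ≤ 0.54.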